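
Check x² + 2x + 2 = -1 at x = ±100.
x = 100: LHS = 100² + 2·100 + 2 = 10202; 10202 = -1 — FAILS
x = -100: LHS = (-100)² + 2·(-100) + 2 = 9802; 9802 = -1 — FAILS

Answer: No, fails for both x = 100 and x = -100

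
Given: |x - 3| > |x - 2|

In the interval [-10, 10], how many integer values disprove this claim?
Counterexamples in [-10, 10]: {3, 4, 5, 6, 7, 8, 9, 10}.

Counting them gives 8 values.

Answer: 8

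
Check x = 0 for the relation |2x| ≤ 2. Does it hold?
x = 0: LHS = |2·0| = |0| = 0; 0 ≤ 2 — holds

The relation is satisfied at x = 0.

Answer: Yes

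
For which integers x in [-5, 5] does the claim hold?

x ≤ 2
Holds for: {-5, -4, -3, -2, -1, 0, 1, 2}
Fails for: {3, 4, 5}

Answer: {-5, -4, -3, -2, -1, 0, 1, 2}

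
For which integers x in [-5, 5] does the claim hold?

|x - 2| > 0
Holds for: {-5, -4, -3, -2, -1, 0, 1, 3, 4, 5}
Fails for: {2}

Answer: {-5, -4, -3, -2, -1, 0, 1, 3, 4, 5}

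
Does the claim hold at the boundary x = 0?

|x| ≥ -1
x = 0: LHS = |0| = 0; 0 ≥ -1 — holds

The relation is satisfied at x = 0.

Answer: Yes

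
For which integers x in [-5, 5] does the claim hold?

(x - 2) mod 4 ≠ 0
Holds for: {-5, -4, -3, -1, 0, 1, 3, 4, 5}
Fails for: {-2, 2}

Answer: {-5, -4, -3, -1, 0, 1, 3, 4, 5}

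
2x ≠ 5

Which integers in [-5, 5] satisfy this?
Track d = LHS − RHS over the integers in [-5, 5]. Equality would need d = 0, but d changes sign only between consecutive integers, jumping over 0:
x = 2: LHS = 2·2 = 4; 4 ≠ 5 — holds  (d = -1)
x = 3: LHS = 2·3 = 6; 6 ≠ 5 — holds  (d = 1)
Away from these crossings d keeps a constant sign, and checking every integer in [-5, 5] confirms d ≠ 0 throughout. Hence the two sides are never equal, so the relation holds for every integer in [-5, 5].

Answer: All integers in [-5, 5]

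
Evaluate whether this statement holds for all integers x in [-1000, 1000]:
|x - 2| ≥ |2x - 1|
The claim fails at x = 2:
x = 2: LHS = |2 - 2| = |0| = 0, RHS = |2·2 - 1| = |3| = 3; 0 ≥ 3 — FAILS

Because a single integer refutes it, the statement is false.

Answer: False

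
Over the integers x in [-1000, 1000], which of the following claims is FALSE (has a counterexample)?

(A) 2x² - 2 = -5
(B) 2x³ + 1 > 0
(A) x = 0: LHS = 2·0² - 2 = -2; -2 = -5 — FAILS
(B) x = -1: LHS = 2·(-1)³ + 1 = -1; -1 > 0 — FAILS

Answer: Both A and B are false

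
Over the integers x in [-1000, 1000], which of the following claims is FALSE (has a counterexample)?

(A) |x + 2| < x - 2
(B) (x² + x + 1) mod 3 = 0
(A) x = 0: LHS = |0 + 2| = |2| = 2, RHS = 0 - 2 = -2; 2 < -2 — FAILS
(B) x = 0: LHS = (0² + 0 + 1) mod 3 = 1 mod 3 = 1; 1 = 0 — FAILS

Answer: Both A and B are false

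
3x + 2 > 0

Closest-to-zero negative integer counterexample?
Testing negative integers from -1 downward:
x = -1: LHS = 3·(-1) + 2 = -1; -1 > 0 — FAILS  ← closest negative counterexample to 0

Answer: x = -1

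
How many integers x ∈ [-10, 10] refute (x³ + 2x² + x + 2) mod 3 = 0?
Counterexamples in [-10, 10]: {-10, -9, -7, -6, -4, -3, -1, 0, 2, 3, 5, 6, 8, 9}.

Counting them gives 14 values.

Answer: 14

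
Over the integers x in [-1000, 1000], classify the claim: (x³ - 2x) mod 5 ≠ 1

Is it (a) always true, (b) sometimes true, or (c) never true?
Holds at x = 0: LHS = (0³ - 2·0) mod 5 = 0 mod 5 = 0; 0 ≠ 1 — holds
Fails at x = -1: LHS = ((-1)³ - 2·(-1)) mod 5 = 1 mod 5 = 1; 1 ≠ 1 — FAILS
It is satisfied by some integers in the range but not all.

Answer: Sometimes true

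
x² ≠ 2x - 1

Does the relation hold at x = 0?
x = 0: LHS = 0² = 0, RHS = 2·0 - 1 = -1; 0 ≠ -1 — holds

The relation is satisfied at x = 0.

Answer: Yes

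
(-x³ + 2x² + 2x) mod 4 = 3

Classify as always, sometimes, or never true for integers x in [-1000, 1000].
Holds at x = 1: LHS = (-1³ + 2·1² + 2·1) mod 4 = 3 mod 4 = 3; 3 = 3 — holds
Fails at x = 0: LHS = (-0³ + 2·0² + 2·0) mod 4 = 0 mod 4 = 0; 0 = 3 — FAILS
It is satisfied by some integers in the range but not all.

Answer: Sometimes true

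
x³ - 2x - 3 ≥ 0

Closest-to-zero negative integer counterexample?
Testing negative integers from -1 downward:
x = -1: LHS = (-1)³ - 2·(-1) - 3 = -2; -2 ≥ 0 — FAILS  ← closest negative counterexample to 0

Answer: x = -1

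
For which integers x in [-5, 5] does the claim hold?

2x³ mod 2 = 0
For a polynomial with integer coefficients, its value mod 2 depends only on x mod 2, so it suffices to check one representative of each residue class, x = 0, 1:
x = 0: LHS = (2·0³) mod 2 = 0 mod 2 = 0; 0 = 0 — holds
x = 1: LHS = (2·1³) mod 2 = 2 mod 2 = 0; 0 = 0 — holds
The relation holds in every residue class, so the relation holds for every integer in [-5, 5].

Answer: All integers in [-5, 5]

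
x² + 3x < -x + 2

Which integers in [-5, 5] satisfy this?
Holds for: {-4, -3, -2, -1, 0}
Fails for: {-5, 1, 2, 3, 4, 5}

Answer: {-4, -3, -2, -1, 0}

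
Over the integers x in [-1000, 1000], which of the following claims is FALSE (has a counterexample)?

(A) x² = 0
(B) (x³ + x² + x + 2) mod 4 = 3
(A) x = 1: LHS = 1² = 1; 1 = 0 — FAILS
(B) x = 0: LHS = (0³ + 0² + 0 + 2) mod 4 = 2 mod 4 = 2; 2 = 3 — FAILS

Answer: Both A and B are false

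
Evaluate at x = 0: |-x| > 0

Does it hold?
x = 0: LHS = |-0| = |0| = 0; 0 > 0 — FAILS

The relation fails at x = 0, so x = 0 is a counterexample.

Answer: No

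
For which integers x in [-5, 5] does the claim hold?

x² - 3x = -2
Holds for: {1, 2}
Fails for: {-5, -4, -3, -2, -1, 0, 3, 4, 5}

Answer: {1, 2}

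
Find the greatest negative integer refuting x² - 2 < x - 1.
Testing negative integers from -1 downward:
x = -1: LHS = (-1)² - 2 = -1, RHS = (-1) - 1 = -2; -1 < -2 — FAILS  ← closest negative counterexample to 0

Answer: x = -1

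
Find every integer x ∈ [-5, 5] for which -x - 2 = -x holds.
Over all integers in [-5, 5], LHS − RHS is always negative; it is closest to 0 at x = 0, where it equals -2:
x = 0: LHS = -0 - 2 = -2, RHS = -0 = 0; -2 = 0 — FAILS
At the ends of the range:
x = -5: LHS = -(-5) - 2 = 3, RHS = -(-5) = 5; 3 = 5 — FAILS
x = 5: LHS = -5 - 2 = -7; -7 = -5 — FAILS
Hence LHS − RHS is never 0, i.e. the two sides are never equal, so the claimed relation (=) fails for every integer in [-5, 5].

Answer: None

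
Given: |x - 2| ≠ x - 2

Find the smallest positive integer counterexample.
Testing positive integers:
x = 1: LHS = |1 - 2| = |-1| = 1, RHS = 1 - 2 = -1; 1 ≠ -1 — holds
x = 2: LHS = |2 - 2| = |0| = 0, RHS = 2 - 2 = 0; 0 ≠ 0 — FAILS  ← smallest positive counterexample

Answer: x = 2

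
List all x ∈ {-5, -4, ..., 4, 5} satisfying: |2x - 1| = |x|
Holds for: {1}
Fails for: {-5, -4, -3, -2, -1, 0, 2, 3, 4, 5}

Answer: {1}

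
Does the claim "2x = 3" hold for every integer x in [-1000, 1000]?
The claim fails at x = 0:
x = 0: LHS = 2·0 = 0; 0 = 3 — FAILS

Because a single integer refutes it, the statement is false.

Answer: False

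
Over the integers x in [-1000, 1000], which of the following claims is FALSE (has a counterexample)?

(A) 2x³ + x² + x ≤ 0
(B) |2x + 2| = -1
(A) x = 1: LHS = 2·1³ + 1² + 1 = 4; 4 ≤ 0 — FAILS
(B) x = 0: LHS = |2·0 + 2| = |2| = 2; 2 = -1 — FAILS

Answer: Both A and B are false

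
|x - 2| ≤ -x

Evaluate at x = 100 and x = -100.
x = 100: LHS = |100 - 2| = |98| = 98; 98 ≤ -100 — FAILS
x = -100: LHS = |(-100) - 2| = |-102| = 102, RHS = -(-100) = 100; 102 ≤ 100 — FAILS

Answer: No, fails for both x = 100 and x = -100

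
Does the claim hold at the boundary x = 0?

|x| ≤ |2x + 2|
x = 0: LHS = |0| = 0, RHS = |2·0 + 2| = |2| = 2; 0 ≤ 2 — holds

The relation is satisfied at x = 0.

Answer: Yes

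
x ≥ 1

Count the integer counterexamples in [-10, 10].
Counterexamples in [-10, 10]: {-10, -9, -8, -7, -6, -5, -4, -3, -2, -1, 0}.

Counting them gives 11 values.

Answer: 11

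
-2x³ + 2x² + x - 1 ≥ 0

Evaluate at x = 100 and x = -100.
x = 100: LHS = -2·100³ + 2·100² + 100 - 1 = -1979901; -1979901 ≥ 0 — FAILS
x = -100: LHS = -2·(-100)³ + 2·(-100)² + (-100) - 1 = 2019899; 2019899 ≥ 0 — holds

Answer: Partially: fails for x = 100, holds for x = -100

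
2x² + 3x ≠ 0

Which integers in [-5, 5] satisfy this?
Holds for: {-5, -4, -3, -2, -1, 1, 2, 3, 4, 5}
Fails for: {0}

Answer: {-5, -4, -3, -2, -1, 1, 2, 3, 4, 5}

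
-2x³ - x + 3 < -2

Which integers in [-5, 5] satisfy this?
Holds for: {2, 3, 4, 5}
Fails for: {-5, -4, -3, -2, -1, 0, 1}

Answer: {2, 3, 4, 5}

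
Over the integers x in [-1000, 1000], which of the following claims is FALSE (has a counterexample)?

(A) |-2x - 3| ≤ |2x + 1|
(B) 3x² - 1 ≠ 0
(A) x = 0: LHS = |-2·0 - 3| = |-3| = 3, RHS = |2·0 + 1| = |1| = 1; 3 ≤ 1 — FAILS

(B) Track d = LHS − RHS over the integers in [-1000, 1000]. Equality would need d = 0, but d changes sign only between consecutive integers, jumping over 0:
x = -1: LHS = 3·(-1)² - 1 = 2; 2 ≠ 0 — holds  (d = 2)
x = 0: LHS = 3·0² - 1 = -1; -1 ≠ 0 — holds  (d = -1)
x = 0: LHS = 3·0² - 1 = -1; -1 ≠ 0 — holds  (d = -1)
x = 1: LHS = 3·1² - 1 = 2; 2 ≠ 0 — holds  (d = 2)
Away from these crossings d keeps a constant sign, and checking every integer in [-1000, 1000] confirms d ≠ 0 throughout. Hence the two sides are never equal, so the relation holds for every integer in [-1000, 1000].

Only (A) has a counterexample.

Answer: A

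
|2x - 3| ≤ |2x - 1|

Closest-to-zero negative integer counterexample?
Testing negative integers from -1 downward:
x = -1: LHS = |2·(-1) - 3| = |-5| = 5, RHS = |2·(-1) - 1| = |-3| = 3; 5 ≤ 3 — FAILS  ← closest negative counterexample to 0

Answer: x = -1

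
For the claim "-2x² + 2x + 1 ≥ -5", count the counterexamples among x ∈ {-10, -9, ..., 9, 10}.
Counterexamples in [-10, 10]: {-10, -9, -8, -7, -6, -5, -4, -3, -2, 3, 4, 5, 6, 7, 8, 9, 10}.

Counting them gives 17 values.

Answer: 17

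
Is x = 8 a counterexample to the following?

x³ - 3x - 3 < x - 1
Substitute x = 8 into the relation:
x = 8: LHS = 8³ - 3·8 - 3 = 485, RHS = 8 - 1 = 7; 485 < 7 — FAILS

Since the claim fails at x = 8, this value is a counterexample.

Answer: Yes, x = 8 is a counterexample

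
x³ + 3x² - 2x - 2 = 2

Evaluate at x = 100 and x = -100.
x = 100: LHS = 100³ + 3·100² - 2·100 - 2 = 1029798; 1029798 = 2 — FAILS
x = -100: LHS = (-100)³ + 3·(-100)² - 2·(-100) - 2 = -969802; -969802 = 2 — FAILS

Answer: No, fails for both x = 100 and x = -100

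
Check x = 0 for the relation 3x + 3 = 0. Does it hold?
x = 0: LHS = 3·0 + 3 = 3; 3 = 0 — FAILS

The relation fails at x = 0, so x = 0 is a counterexample.

Answer: No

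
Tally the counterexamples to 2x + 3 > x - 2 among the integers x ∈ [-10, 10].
Counterexamples in [-10, 10]: {-10, -9, -8, -7, -6, -5}.

Counting them gives 6 values.

Answer: 6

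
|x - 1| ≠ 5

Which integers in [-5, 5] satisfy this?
Holds for: {-5, -3, -2, -1, 0, 1, 2, 3, 4, 5}
Fails for: {-4}

Answer: {-5, -3, -2, -1, 0, 1, 2, 3, 4, 5}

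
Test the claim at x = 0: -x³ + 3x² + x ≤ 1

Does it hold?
x = 0: LHS = -0³ + 3·0² + 0 = 0; 0 ≤ 1 — holds

The relation is satisfied at x = 0.

Answer: Yes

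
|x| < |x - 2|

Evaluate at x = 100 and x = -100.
x = 100: LHS = |100| = 100, RHS = |100 - 2| = |98| = 98; 100 < 98 — FAILS
x = -100: LHS = |-100| = 100, RHS = |(-100) - 2| = |-102| = 102; 100 < 102 — holds

Answer: Partially: fails for x = 100, holds for x = -100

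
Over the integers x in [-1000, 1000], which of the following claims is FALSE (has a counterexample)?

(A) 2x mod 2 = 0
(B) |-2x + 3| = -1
(A) For a polynomial with integer coefficients, its value mod 2 depends only on x mod 2, so it suffices to check one representative of each residue class, x = 0, 1:
x = 0: LHS = (2·0) mod 2 = 0 mod 2 = 0; 0 = 0 — holds
x = 1: LHS = (2·1) mod 2 = 2 mod 2 = 0; 0 = 0 — holds
The relation holds in every residue class, so the relation holds for every integer in [-1000, 1000].

(B) x = 0: LHS = |-2·0 + 3| = |3| = 3; 3 = -1 — FAILS

Only (B) has a counterexample.

Answer: B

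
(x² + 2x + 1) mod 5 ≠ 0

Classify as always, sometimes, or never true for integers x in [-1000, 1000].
Holds at x = 0: LHS = (0² + 2·0 + 1) mod 5 = 1 mod 5 = 1; 1 ≠ 0 — holds
Fails at x = -1: LHS = ((-1)² + 2·(-1) + 1) mod 5 = 0 mod 5 = 0; 0 ≠ 0 — FAILS
It is satisfied by some integers in the range but not all.

Answer: Sometimes true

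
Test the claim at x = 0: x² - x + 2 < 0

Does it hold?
x = 0: LHS = 0² - 0 + 2 = 2; 2 < 0 — FAILS

The relation fails at x = 0, so x = 0 is a counterexample.

Answer: No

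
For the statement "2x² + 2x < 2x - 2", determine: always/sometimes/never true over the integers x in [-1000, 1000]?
Over all integers in [-1000, 1000], LHS − RHS is smallest at x = 0, where it equals 2:
x = 0: LHS = 2·0² + 2·0 = 0, RHS = 2·0 - 2 = -2; 0 < -2 — FAILS
At the ends of the range:
x = -1000: LHS = 2·(-1000)² + 2·(-1000) = 1998000, RHS = 2·(-1000) - 2 = -2002; 1998000 < -2002 — FAILS
x = 1000: LHS = 2·1000² + 2·1000 = 2002000, RHS = 2·1000 - 2 = 1998; 2002000 < 1998 — FAILS
Hence LHS − RHS is never negative, i.e. LHS ≥ RHS throughout, so the claimed relation (<) fails for every integer in [-1000, 1000].

No integer in the range satisfies it.

Answer: Never true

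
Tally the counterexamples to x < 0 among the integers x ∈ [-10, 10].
Counterexamples in [-10, 10]: {0, 1, 2, 3, 4, 5, 6, 7, 8, 9, 10}.

Counting them gives 11 values.

Answer: 11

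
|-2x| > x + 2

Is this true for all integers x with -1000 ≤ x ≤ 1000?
The claim fails at x = 0:
x = 0: LHS = |-2·0| = |0| = 0, RHS = 0 + 2 = 2; 0 > 2 — FAILS

Because a single integer refutes it, the statement is false.

Answer: False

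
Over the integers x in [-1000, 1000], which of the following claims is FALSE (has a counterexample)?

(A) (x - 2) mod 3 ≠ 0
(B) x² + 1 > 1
(A) x = -1: LHS = ((-1) - 2) mod 3 = (-3) mod 3 = 0; 0 ≠ 0 — FAILS
(B) x = 0: LHS = 0² + 1 = 1; 1 > 1 — FAILS

Answer: Both A and B are false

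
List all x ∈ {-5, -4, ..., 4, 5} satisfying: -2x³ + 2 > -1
Holds for: {-5, -4, -3, -2, -1, 0, 1}
Fails for: {2, 3, 4, 5}

Answer: {-5, -4, -3, -2, -1, 0, 1}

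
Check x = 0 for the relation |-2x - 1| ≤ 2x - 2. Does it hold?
x = 0: LHS = |-2·0 - 1| = |-1| = 1, RHS = 2·0 - 2 = -2; 1 ≤ -2 — FAILS

The relation fails at x = 0, so x = 0 is a counterexample.

Answer: No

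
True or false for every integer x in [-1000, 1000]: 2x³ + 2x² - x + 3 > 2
The claim fails at x = -2:
x = -2: LHS = 2·(-2)³ + 2·(-2)² - (-2) + 3 = -3; -3 > 2 — FAILS

Because a single integer refutes it, the statement is false.

Answer: False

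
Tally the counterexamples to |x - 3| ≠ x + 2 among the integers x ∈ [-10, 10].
Track d = LHS − RHS over the integers in [-10, 10]. Equality would need d = 0, but d changes sign only between consecutive integers, jumping over 0:
x = 0: LHS = |0 - 3| = |-3| = 3, RHS = 0 + 2 = 2; 3 ≠ 2 — holds  (d = 1)
x = 1: LHS = |1 - 3| = |-2| = 2, RHS = 1 + 2 = 3; 2 ≠ 3 — holds  (d = -1)
Away from these crossings d keeps a constant sign, and checking every integer in [-10, 10] confirms d ≠ 0 throughout. Hence the two sides are never equal, so the relation holds for every integer in [-10, 10].

No counterexample appears in that range.

Answer: 0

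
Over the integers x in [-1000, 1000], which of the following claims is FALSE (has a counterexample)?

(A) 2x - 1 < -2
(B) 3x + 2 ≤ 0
(A) x = 0: LHS = 2·0 - 1 = -1; -1 < -2 — FAILS
(B) x = 0: LHS = 3·0 + 2 = 2; 2 ≤ 0 — FAILS

Answer: Both A and B are false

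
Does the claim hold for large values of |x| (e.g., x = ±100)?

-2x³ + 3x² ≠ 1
x = 100: LHS = -2·100³ + 3·100² = -1970000; -1970000 ≠ 1 — holds
x = -100: LHS = -2·(-100)³ + 3·(-100)² = 2030000; 2030000 ≠ 1 — holds

Answer: Yes, holds for both x = 100 and x = -100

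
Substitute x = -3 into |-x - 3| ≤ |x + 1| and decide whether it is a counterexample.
Substitute x = -3 into the relation:
x = -3: LHS = |-(-3) - 3| = |0| = 0, RHS = |(-3) + 1| = |-2| = 2; 0 ≤ 2 — holds

The claim holds here, so x = -3 is not a counterexample. (A counterexample exists elsewhere, e.g. x = 0.)

Answer: No, x = -3 is not a counterexample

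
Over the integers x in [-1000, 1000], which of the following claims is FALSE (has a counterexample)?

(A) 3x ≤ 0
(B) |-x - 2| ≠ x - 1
(A) x = 1: LHS = 3·1 = 3; 3 ≤ 0 — FAILS

(B) Over all integers in [-1000, 1000], LHS − RHS is always positive; it is smallest at x = 0, where it equals 3:
x = 0: LHS = |-0 - 2| = |-2| = 2, RHS = 0 - 1 = -1; 2 ≠ -1 — holds
At the ends of the range:
x = -1000: LHS = |-(-1000) - 2| = |998| = 998, RHS = (-1000) - 1 = -1001; 998 ≠ -1001 — holds
x = 1000: LHS = |-1000 - 2| = |-1002| = 1002, RHS = 1000 - 1 = 999; 1002 ≠ 999 — holds
Hence LHS − RHS is never 0, i.e. the two sides are never equal, so the relation holds for every integer in [-1000, 1000].

Only (A) has a counterexample.

Answer: A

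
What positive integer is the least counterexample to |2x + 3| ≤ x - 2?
Testing positive integers:
x = 1: LHS = |2·1 + 3| = |5| = 5, RHS = 1 - 2 = -1; 5 ≤ -1 — FAILS  ← smallest positive counterexample

Answer: x = 1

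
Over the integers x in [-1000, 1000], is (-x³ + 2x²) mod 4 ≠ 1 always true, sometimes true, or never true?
Holds at x = 0: LHS = (-0³ + 2·0²) mod 4 = 0 mod 4 = 0; 0 ≠ 1 — holds
Fails at x = 1: LHS = (-1³ + 2·1²) mod 4 = 1 mod 4 = 1; 1 ≠ 1 — FAILS
It is satisfied by some integers in the range but not all.

Answer: Sometimes true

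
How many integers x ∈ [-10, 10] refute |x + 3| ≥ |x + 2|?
Counterexamples in [-10, 10]: {-10, -9, -8, -7, -6, -5, -4, -3}.

Counting them gives 8 values.

Answer: 8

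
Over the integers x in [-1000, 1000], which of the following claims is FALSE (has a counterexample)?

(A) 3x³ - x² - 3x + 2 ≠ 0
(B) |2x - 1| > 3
(A) Track d = LHS − RHS over the integers in [-1000, 1000]. Equality would need d = 0, but d changes sign only between consecutive integers, jumping over 0:
x = -2: LHS = 3·(-2)³ - (-2)² - 3·(-2) + 2 = -20; -20 ≠ 0 — holds  (d = -20)
x = -1: LHS = 3·(-1)³ - (-1)² - 3·(-1) + 2 = 1; 1 ≠ 0 — holds  (d = 1)
Away from these crossings d keeps a constant sign, and checking every integer in [-1000, 1000] confirms d ≠ 0 throughout. Hence the two sides are never equal, so the relation holds for every integer in [-1000, 1000].

(B) x = 0: LHS = |2·0 - 1| = |-1| = 1; 1 > 3 — FAILS

Only (B) has a counterexample.

Answer: B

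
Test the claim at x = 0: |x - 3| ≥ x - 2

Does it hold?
x = 0: LHS = |0 - 3| = |-3| = 3, RHS = 0 - 2 = -2; 3 ≥ -2 — holds

The relation is satisfied at x = 0.

Answer: Yes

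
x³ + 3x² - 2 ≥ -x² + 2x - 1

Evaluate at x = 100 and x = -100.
x = 100: LHS = 100³ + 3·100² - 2 = 1029998, RHS = -100² + 2·100 - 1 = -9801; 1029998 ≥ -9801 — holds
x = -100: LHS = (-100)³ + 3·(-100)² - 2 = -970002, RHS = -(-100)² + 2·(-100) - 1 = -10201; -970002 ≥ -10201 — FAILS

Answer: Partially: holds for x = 100, fails for x = -100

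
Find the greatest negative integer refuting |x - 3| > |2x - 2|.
Testing negative integers from -1 downward:
x = -1: LHS = |(-1) - 3| = |-4| = 4, RHS = |2·(-1) - 2| = |-4| = 4; 4 > 4 — FAILS  ← closest negative counterexample to 0

Answer: x = -1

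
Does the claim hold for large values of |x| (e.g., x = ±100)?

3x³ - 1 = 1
x = 100: LHS = 3·100³ - 1 = 2999999; 2999999 = 1 — FAILS
x = -100: LHS = 3·(-100)³ - 1 = -3000001; -3000001 = 1 — FAILS

Answer: No, fails for both x = 100 and x = -100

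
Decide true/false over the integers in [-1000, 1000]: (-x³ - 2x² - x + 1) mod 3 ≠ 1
The claim fails at x = 0:
x = 0: LHS = (-0³ - 2·0² - 0 + 1) mod 3 = 1 mod 3 = 1; 1 ≠ 1 — FAILS

Because a single integer refutes it, the statement is false.

Answer: False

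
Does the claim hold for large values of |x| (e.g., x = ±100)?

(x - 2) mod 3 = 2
x = 100: LHS = (100 - 2) mod 3 = 98 mod 3 = 2; 2 = 2 — holds
x = -100: LHS = ((-100) - 2) mod 3 = (-102) mod 3 = 0; 0 = 2 — FAILS

Answer: Partially: holds for x = 100, fails for x = -100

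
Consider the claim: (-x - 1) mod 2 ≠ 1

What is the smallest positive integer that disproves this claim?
Testing positive integers:
x = 1: LHS = (-1 - 1) mod 2 = (-2) mod 2 = 0; 0 ≠ 1 — holds
x = 2: LHS = (-2 - 1) mod 2 = (-3) mod 2 = 1; 1 ≠ 1 — FAILS  ← smallest positive counterexample

Answer: x = 2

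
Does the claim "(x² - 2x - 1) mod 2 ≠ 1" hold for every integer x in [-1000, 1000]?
The claim fails at x = 0:
x = 0: LHS = (0² - 2·0 - 1) mod 2 = (-1) mod 2 = 1; 1 ≠ 1 — FAILS

Because a single integer refutes it, the statement is false.

Answer: False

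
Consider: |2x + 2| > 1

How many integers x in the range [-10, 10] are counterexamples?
Counterexamples in [-10, 10]: {-1}.

Counting them gives 1 values.

Answer: 1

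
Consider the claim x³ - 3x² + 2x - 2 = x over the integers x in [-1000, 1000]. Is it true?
The claim fails at x = 0:
x = 0: LHS = 0³ - 3·0² + 2·0 - 2 = -2; -2 = 0 — FAILS

Because a single integer refutes it, the statement is false.

Answer: False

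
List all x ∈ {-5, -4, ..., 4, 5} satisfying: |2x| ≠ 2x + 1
Track d = LHS − RHS over the integers in [-5, 5]. Equality would need d = 0, but d changes sign only between consecutive integers, jumping over 0:
x = -1: LHS = |2·(-1)| = |-2| = 2, RHS = 2·(-1) + 1 = -1; 2 ≠ -1 — holds  (d = 3)
x = 0: LHS = |2·0| = |0| = 0, RHS = 2·0 + 1 = 1; 0 ≠ 1 — holds  (d = -1)
Away from these crossings d keeps a constant sign, and checking every integer in [-5, 5] confirms d ≠ 0 throughout. Hence the two sides are never equal, so the relation holds for every integer in [-5, 5].

Answer: All integers in [-5, 5]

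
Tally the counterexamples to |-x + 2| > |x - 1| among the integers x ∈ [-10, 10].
Counterexamples in [-10, 10]: {2, 3, 4, 5, 6, 7, 8, 9, 10}.

Counting them gives 9 values.

Answer: 9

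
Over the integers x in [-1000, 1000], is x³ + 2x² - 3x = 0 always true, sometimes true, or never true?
Holds at x = 0: LHS = 0³ + 2·0² - 3·0 = 0; 0 = 0 — holds
Fails at x = -1: LHS = (-1)³ + 2·(-1)² - 3·(-1) = 4; 4 = 0 — FAILS
It is satisfied by some integers in the range but not all.

Answer: Sometimes true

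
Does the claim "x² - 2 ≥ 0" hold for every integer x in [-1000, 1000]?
The claim fails at x = 0:
x = 0: LHS = 0² - 2 = -2; -2 ≥ 0 — FAILS

Because a single integer refutes it, the statement is false.

Answer: False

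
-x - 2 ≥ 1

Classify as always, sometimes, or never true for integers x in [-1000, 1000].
Holds at x = -3: LHS = -(-3) - 2 = 1; 1 ≥ 1 — holds
Fails at x = 0: LHS = -0 - 2 = -2; -2 ≥ 1 — FAILS
It is satisfied by some integers in the range but not all.

Answer: Sometimes true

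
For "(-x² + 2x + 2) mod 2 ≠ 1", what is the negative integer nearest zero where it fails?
Testing negative integers from -1 downward:
x = -1: LHS = (-(-1)² + 2·(-1) + 2) mod 2 = (-1) mod 2 = 1; 1 ≠ 1 — FAILS  ← closest negative counterexample to 0

Answer: x = -1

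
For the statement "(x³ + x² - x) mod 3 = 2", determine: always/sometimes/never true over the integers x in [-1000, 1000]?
For a polynomial with integer coefficients, its value mod 3 depends only on x mod 3, so it suffices to check one representative of each residue class, x = 0, 1, 2:
x = 0: LHS = (0³ + 0² - 0) mod 3 = 0 mod 3 = 0; 0 = 2 — FAILS
x = 1: LHS = (1³ + 1² - 1) mod 3 = 1 mod 3 = 1; 1 = 2 — FAILS
x = 2: LHS = (2³ + 2² - 2) mod 3 = 10 mod 3 = 1; 1 = 2 — FAILS
The relation fails in every residue class, so the claimed relation (=) fails for every integer in [-1000, 1000].

No integer in the range satisfies it.

Answer: Never true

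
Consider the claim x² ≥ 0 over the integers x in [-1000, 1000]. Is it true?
Over all integers in [-1000, 1000], LHS − RHS is smallest at x = 0, where it equals 0:
x = 0: LHS = 0² = 0; 0 ≥ 0 — holds
At the ends of the range:
x = -1000: LHS = (-1000)² = 1000000; 1000000 ≥ 0 — holds
x = 1000: LHS = 1000² = 1000000; 1000000 ≥ 0 — holds
Hence LHS − RHS is never negative, i.e. LHS ≥ RHS throughout, so the relation holds for every integer in [-1000, 1000].

No counterexample exists.

Answer: True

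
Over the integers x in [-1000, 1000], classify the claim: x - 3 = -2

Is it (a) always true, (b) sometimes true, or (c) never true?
Holds at x = 1: LHS = 1 - 3 = -2; -2 = -2 — holds
Fails at x = 0: LHS = 0 - 3 = -3; -3 = -2 — FAILS
It is satisfied by some integers in the range but not all.

Answer: Sometimes true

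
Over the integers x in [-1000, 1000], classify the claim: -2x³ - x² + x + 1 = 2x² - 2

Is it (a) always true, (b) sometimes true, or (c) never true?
Track d = LHS − RHS over the integers in [-1000, 1000]. Equality would need d = 0, but d changes sign only between consecutive integers, jumping over 0:
x = 0: LHS = -2·0³ - 0² + 0 + 1 = 1, RHS = 2·0² - 2 = -2; 1 = -2 — FAILS  (d = 3)
x = 1: LHS = -2·1³ - 1² + 1 + 1 = -1, RHS = 2·1² - 2 = 0; -1 = 0 — FAILS  (d = -1)
Away from these crossings d keeps a constant sign, and checking every integer in [-1000, 1000] confirms d ≠ 0 throughout. Hence the two sides are never equal, so the claimed relation (=) fails for every integer in [-1000, 1000].

No integer in the range satisfies it.

Answer: Never true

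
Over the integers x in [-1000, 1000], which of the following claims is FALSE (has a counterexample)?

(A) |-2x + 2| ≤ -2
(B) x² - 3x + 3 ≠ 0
(A) x = 0: LHS = |-2·0 + 2| = |2| = 2; 2 ≤ -2 — FAILS

(B) Over all integers in [-1000, 1000], LHS − RHS is always positive; it is smallest at x = 1, where it equals 1:
x = 1: LHS = 1² - 3·1 + 3 = 1; 1 ≠ 0 — holds
At the ends of the range:
x = -1000: LHS = (-1000)² - 3·(-1000) + 3 = 1003003; 1003003 ≠ 0 — holds
x = 1000: LHS = 1000² - 3·1000 + 3 = 997003; 997003 ≠ 0 — holds
Hence LHS − RHS is never 0, i.e. the two sides are never equal, so the relation holds for every integer in [-1000, 1000].

Only (A) has a counterexample.

Answer: A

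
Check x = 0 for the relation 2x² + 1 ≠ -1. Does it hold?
x = 0: LHS = 2·0² + 1 = 1; 1 ≠ -1 — holds

The relation is satisfied at x = 0.

Answer: Yes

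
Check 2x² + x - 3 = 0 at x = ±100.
x = 100: LHS = 2·100² + 100 - 3 = 20097; 20097 = 0 — FAILS
x = -100: LHS = 2·(-100)² + (-100) - 3 = 19897; 19897 = 0 — FAILS

Answer: No, fails for both x = 100 and x = -100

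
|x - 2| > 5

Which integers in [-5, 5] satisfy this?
Holds for: {-5, -4}
Fails for: {-3, -2, -1, 0, 1, 2, 3, 4, 5}

Answer: {-5, -4}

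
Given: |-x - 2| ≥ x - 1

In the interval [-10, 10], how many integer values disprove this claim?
Over all integers in [-10, 10], LHS − RHS is smallest at x = 0, where it equals 3:
x = 0: LHS = |-0 - 2| = |-2| = 2, RHS = 0 - 1 = -1; 2 ≥ -1 — holds
At the ends of the range:
x = -10: LHS = |-(-10) - 2| = |8| = 8, RHS = (-10) - 1 = -11; 8 ≥ -11 — holds
x = 10: LHS = |-10 - 2| = |-12| = 12, RHS = 10 - 1 = 9; 12 ≥ 9 — holds
Hence LHS − RHS is never negative, i.e. LHS ≥ RHS throughout, so the relation holds for every integer in [-10, 10].

No counterexample appears in that range.

Answer: 0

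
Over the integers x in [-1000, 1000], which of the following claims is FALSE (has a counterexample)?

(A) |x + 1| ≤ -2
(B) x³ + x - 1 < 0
(A) x = 0: LHS = |0 + 1| = |1| = 1; 1 ≤ -2 — FAILS
(B) x = 1: LHS = 1³ + 1 - 1 = 1; 1 < 0 — FAILS

Answer: Both A and B are false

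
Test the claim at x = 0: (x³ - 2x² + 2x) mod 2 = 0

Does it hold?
x = 0: LHS = (0³ - 2·0² + 2·0) mod 2 = 0 mod 2 = 0; 0 = 0 — holds

The relation is satisfied at x = 0.

Answer: Yes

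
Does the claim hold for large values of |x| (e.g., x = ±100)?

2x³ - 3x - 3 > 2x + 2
x = 100: LHS = 2·100³ - 3·100 - 3 = 1999697, RHS = 2·100 + 2 = 202; 1999697 > 202 — holds
x = -100: LHS = 2·(-100)³ - 3·(-100) - 3 = -1999703, RHS = 2·(-100) + 2 = -198; -1999703 > -198 — FAILS

Answer: Partially: holds for x = 100, fails for x = -100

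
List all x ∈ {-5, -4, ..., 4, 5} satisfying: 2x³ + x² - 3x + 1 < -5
Holds for: {-5, -4, -3}
Fails for: {-2, -1, 0, 1, 2, 3, 4, 5}

Answer: {-5, -4, -3}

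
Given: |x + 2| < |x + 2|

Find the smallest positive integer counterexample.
Testing positive integers:
x = 1: LHS = |1 + 2| = |3| = 3, RHS = |1 + 2| = |3| = 3; 3 < 3 — FAILS  ← smallest positive counterexample

Answer: x = 1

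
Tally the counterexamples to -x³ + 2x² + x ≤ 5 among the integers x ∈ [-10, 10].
Counterexamples in [-10, 10]: {-10, -9, -8, -7, -6, -5, -4, -3, -2}.

Counting them gives 9 values.

Answer: 9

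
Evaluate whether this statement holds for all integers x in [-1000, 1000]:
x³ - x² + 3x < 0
The claim fails at x = 0:
x = 0: LHS = 0³ - 0² + 3·0 = 0; 0 < 0 — FAILS

Because a single integer refutes it, the statement is false.

Answer: False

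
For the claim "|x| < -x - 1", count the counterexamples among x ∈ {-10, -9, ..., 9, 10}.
Counterexamples in [-10, 10]: {-10, -9, -8, -7, -6, -5, -4, -3, -2, -1, 0, 1, 2, 3, 4, 5, 6, 7, 8, 9, 10}.

Counting them gives 21 values.

Answer: 21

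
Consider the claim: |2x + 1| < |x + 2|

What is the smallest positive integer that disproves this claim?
Testing positive integers:
x = 1: LHS = |2·1 + 1| = |3| = 3, RHS = |1 + 2| = |3| = 3; 3 < 3 — FAILS  ← smallest positive counterexample

Answer: x = 1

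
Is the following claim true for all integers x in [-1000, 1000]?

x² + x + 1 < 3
The claim fails at x = 1:
x = 1: LHS = 1² + 1 + 1 = 3; 3 < 3 — FAILS

Because a single integer refutes it, the statement is false.

Answer: False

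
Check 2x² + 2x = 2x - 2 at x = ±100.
x = 100: LHS = 2·100² + 2·100 = 20200, RHS = 2·100 - 2 = 198; 20200 = 198 — FAILS
x = -100: LHS = 2·(-100)² + 2·(-100) = 19800, RHS = 2·(-100) - 2 = -202; 19800 = -202 — FAILS

Answer: No, fails for both x = 100 and x = -100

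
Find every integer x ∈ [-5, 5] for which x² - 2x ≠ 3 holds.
Holds for: {-5, -4, -3, -2, 0, 1, 2, 4, 5}
Fails for: {-1, 3}

Answer: {-5, -4, -3, -2, 0, 1, 2, 4, 5}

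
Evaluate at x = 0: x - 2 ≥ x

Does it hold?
x = 0: LHS = 0 - 2 = -2; -2 ≥ 0 — FAILS

The relation fails at x = 0, so x = 0 is a counterexample.

Answer: No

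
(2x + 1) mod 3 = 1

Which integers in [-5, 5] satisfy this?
Holds for: {-3, 0, 3}
Fails for: {-5, -4, -2, -1, 1, 2, 4, 5}

Answer: {-3, 0, 3}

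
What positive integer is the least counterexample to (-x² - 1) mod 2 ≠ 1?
Testing positive integers:
x = 1: LHS = (-1² - 1) mod 2 = (-2) mod 2 = 0; 0 ≠ 1 — holds
x = 2: LHS = (-2² - 1) mod 2 = (-5) mod 2 = 1; 1 ≠ 1 — FAILS  ← smallest positive counterexample

Answer: x = 2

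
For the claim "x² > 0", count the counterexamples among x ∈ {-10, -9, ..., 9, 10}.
Counterexamples in [-10, 10]: {0}.

Counting them gives 1 values.

Answer: 1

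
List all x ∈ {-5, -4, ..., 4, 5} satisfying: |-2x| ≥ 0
An absolute value is never negative, so the left side is ≥ 0 for every x, while the right side is 0. Tightest case in [-5, 5] is x = 0:
x = 0: LHS = |-2·0| = |0| = 0; 0 ≥ 0 — holds
Hence LHS − RHS is never negative, i.e. LHS ≥ RHS throughout, so the relation holds for every integer in [-5, 5].

Answer: All integers in [-5, 5]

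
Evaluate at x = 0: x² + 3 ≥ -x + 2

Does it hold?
x = 0: LHS = 0² + 3 = 3, RHS = -0 + 2 = 2; 3 ≥ 2 — holds

The relation is satisfied at x = 0.

Answer: Yes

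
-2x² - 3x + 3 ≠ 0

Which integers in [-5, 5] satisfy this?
Track d = LHS − RHS over the integers in [-5, 5]. Equality would need d = 0, but d changes sign only between consecutive integers, jumping over 0:
x = -3: LHS = -2·(-3)² - 3·(-3) + 3 = -6; -6 ≠ 0 — holds  (d = -6)
x = -2: LHS = -2·(-2)² - 3·(-2) + 3 = 1; 1 ≠ 0 — holds  (d = 1)
x = 0: LHS = -2·0² - 3·0 + 3 = 3; 3 ≠ 0 — holds  (d = 3)
x = 1: LHS = -2·1² - 3·1 + 3 = -2; -2 ≠ 0 — holds  (d = -2)
Away from these crossings d keeps a constant sign, and checking every integer in [-5, 5] confirms d ≠ 0 throughout. Hence the two sides are never equal, so the relation holds for every integer in [-5, 5].

Answer: All integers in [-5, 5]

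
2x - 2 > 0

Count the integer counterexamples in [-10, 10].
Counterexamples in [-10, 10]: {-10, -9, -8, -7, -6, -5, -4, -3, -2, -1, 0, 1}.

Counting them gives 12 values.

Answer: 12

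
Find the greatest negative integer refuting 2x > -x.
Testing negative integers from -1 downward:
x = -1: LHS = 2·(-1) = -2, RHS = -(-1) = 1; -2 > 1 — FAILS  ← closest negative counterexample to 0

Answer: x = -1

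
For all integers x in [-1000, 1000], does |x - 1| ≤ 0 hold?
The claim fails at x = 0:
x = 0: LHS = |0 - 1| = |-1| = 1; 1 ≤ 0 — FAILS

Because a single integer refutes it, the statement is false.

Answer: False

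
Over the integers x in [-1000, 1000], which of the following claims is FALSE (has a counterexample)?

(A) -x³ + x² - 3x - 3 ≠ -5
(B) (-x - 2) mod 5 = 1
(A) Track d = LHS − RHS over the integers in [-1000, 1000]. Equality would need d = 0, but d changes sign only between consecutive integers, jumping over 0:
x = 0: LHS = -0³ + 0² - 3·0 - 3 = -3; -3 ≠ -5 — holds  (d = 2)
x = 1: LHS = -1³ + 1² - 3·1 - 3 = -6; -6 ≠ -5 — holds  (d = -1)
Away from these crossings d keeps a constant sign, and checking every integer in [-1000, 1000] confirms d ≠ 0 throughout. Hence the two sides are never equal, so the relation holds for every integer in [-1000, 1000].

(B) x = 0: LHS = (-0 - 2) mod 5 = (-2) mod 5 = 3; 3 = 1 — FAILS

Only (B) has a counterexample.

Answer: B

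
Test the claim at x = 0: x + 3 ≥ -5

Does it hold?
x = 0: LHS = 0 + 3 = 3; 3 ≥ -5 — holds

The relation is satisfied at x = 0.

Answer: Yes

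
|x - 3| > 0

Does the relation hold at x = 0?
x = 0: LHS = |0 - 3| = |-3| = 3; 3 > 0 — holds

The relation is satisfied at x = 0.

Answer: Yes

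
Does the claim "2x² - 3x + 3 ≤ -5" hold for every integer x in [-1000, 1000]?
The claim fails at x = 0:
x = 0: LHS = 2·0² - 3·0 + 3 = 3; 3 ≤ -5 — FAILS

Because a single integer refutes it, the statement is false.

Answer: False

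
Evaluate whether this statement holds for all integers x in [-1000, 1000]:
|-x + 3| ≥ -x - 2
Over all integers in [-1000, 1000], LHS − RHS is smallest at x = 0, where it equals 5:
x = 0: LHS = |-0 + 3| = |3| = 3, RHS = -0 - 2 = -2; 3 ≥ -2 — holds
At the ends of the range:
x = -1000: LHS = |-(-1000) + 3| = |1003| = 1003, RHS = -(-1000) - 2 = 998; 1003 ≥ 998 — holds
x = 1000: LHS = |-1000 + 3| = |-997| = 997, RHS = -1000 - 2 = -1002; 997 ≥ -1002 — holds
Hence LHS − RHS is never negative, i.e. LHS ≥ RHS throughout, so the relation holds for every integer in [-1000, 1000].

No counterexample exists.

Answer: True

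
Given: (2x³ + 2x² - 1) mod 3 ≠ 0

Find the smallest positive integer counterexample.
Testing positive integers:
x = 1: LHS = (2·1³ + 2·1² - 1) mod 3 = 3 mod 3 = 0; 0 ≠ 0 — FAILS  ← smallest positive counterexample

Answer: x = 1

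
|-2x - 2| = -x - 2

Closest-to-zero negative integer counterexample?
Testing negative integers from -1 downward:
x = -1: LHS = |-2·(-1) - 2| = |0| = 0, RHS = -(-1) - 2 = -1; 0 = -1 — FAILS  ← closest negative counterexample to 0

Answer: x = -1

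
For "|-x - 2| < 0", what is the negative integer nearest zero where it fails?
Testing negative integers from -1 downward:
x = -1: LHS = |-(-1) - 2| = |-1| = 1; 1 < 0 — FAILS  ← closest negative counterexample to 0

Answer: x = -1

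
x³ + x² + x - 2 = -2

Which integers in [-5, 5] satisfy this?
Holds for: {0}
Fails for: {-5, -4, -3, -2, -1, 1, 2, 3, 4, 5}

Answer: {0}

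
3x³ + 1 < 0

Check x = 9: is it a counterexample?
Substitute x = 9 into the relation:
x = 9: LHS = 3·9³ + 1 = 2188; 2188 < 0 — FAILS

Since the claim fails at x = 9, this value is a counterexample.

Answer: Yes, x = 9 is a counterexample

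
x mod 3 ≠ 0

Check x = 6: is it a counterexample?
Substitute x = 6 into the relation:
x = 6: LHS = 6 mod 3 = 0; 0 ≠ 0 — FAILS

Since the claim fails at x = 6, this value is a counterexample.

Answer: Yes, x = 6 is a counterexample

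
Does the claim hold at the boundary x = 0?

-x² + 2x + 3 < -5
x = 0: LHS = -0² + 2·0 + 3 = 3; 3 < -5 — FAILS

The relation fails at x = 0, so x = 0 is a counterexample.

Answer: No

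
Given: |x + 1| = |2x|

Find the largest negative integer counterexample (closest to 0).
Testing negative integers from -1 downward:
x = -1: LHS = |(-1) + 1| = |0| = 0, RHS = |2·(-1)| = |-2| = 2; 0 = 2 — FAILS  ← closest negative counterexample to 0

Answer: x = -1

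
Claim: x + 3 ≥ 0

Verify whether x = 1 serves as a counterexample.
Substitute x = 1 into the relation:
x = 1: LHS = 1 + 3 = 4; 4 ≥ 0 — holds

The claim holds here, so x = 1 is not a counterexample. (A counterexample exists elsewhere, e.g. x = -4.)

Answer: No, x = 1 is not a counterexample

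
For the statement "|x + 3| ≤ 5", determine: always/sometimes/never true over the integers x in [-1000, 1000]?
Holds at x = 0: LHS = |0 + 3| = |3| = 3; 3 ≤ 5 — holds
Fails at x = 3: LHS = |3 + 3| = |6| = 6; 6 ≤ 5 — FAILS
It is satisfied by some integers in the range but not all.

Answer: Sometimes true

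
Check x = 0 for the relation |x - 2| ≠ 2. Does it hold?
x = 0: LHS = |0 - 2| = |-2| = 2; 2 ≠ 2 — FAILS

The relation fails at x = 0, so x = 0 is a counterexample.

Answer: No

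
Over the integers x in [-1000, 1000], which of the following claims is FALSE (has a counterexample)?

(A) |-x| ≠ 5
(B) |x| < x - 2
(A) x = 5: LHS = |-5| = 5; 5 ≠ 5 — FAILS
(B) x = 0: LHS = |0| = 0, RHS = 0 - 2 = -2; 0 < -2 — FAILS

Answer: Both A and B are false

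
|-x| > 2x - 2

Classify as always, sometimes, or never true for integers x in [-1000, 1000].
Holds at x = 0: LHS = |-0| = |0| = 0, RHS = 2·0 - 2 = -2; 0 > -2 — holds
Fails at x = 2: LHS = |-2| = 2, RHS = 2·2 - 2 = 2; 2 > 2 — FAILS
It is satisfied by some integers in the range but not all.

Answer: Sometimes true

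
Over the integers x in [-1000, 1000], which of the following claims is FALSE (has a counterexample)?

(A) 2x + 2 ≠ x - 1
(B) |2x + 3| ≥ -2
(A) x = -3: LHS = 2·(-3) + 2 = -4, RHS = (-3) - 1 = -4; -4 ≠ -4 — FAILS

(B) An absolute value is never negative, so the left side is ≥ 0 for every x, while the right side is -2. Tightest case in [-1000, 1000] is x = -1:
x = -1: LHS = |2·(-1) + 3| = |1| = 1; 1 ≥ -2 — holds
Hence LHS − RHS is never negative, i.e. LHS ≥ RHS throughout, so the relation holds for every integer in [-1000, 1000].

Only (A) has a counterexample.

Answer: A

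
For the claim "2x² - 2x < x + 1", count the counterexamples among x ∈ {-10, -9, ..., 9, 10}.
Counterexamples in [-10, 10]: {-10, -9, -8, -7, -6, -5, -4, -3, -2, -1, 2, 3, 4, 5, 6, 7, 8, 9, 10}.

Counting them gives 19 values.

Answer: 19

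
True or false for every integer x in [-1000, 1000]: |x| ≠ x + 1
Track d = LHS − RHS over the integers in [-1000, 1000]. Equality would need d = 0, but d changes sign only between consecutive integers, jumping over 0:
x = -1: LHS = |-1| = 1, RHS = (-1) + 1 = 0; 1 ≠ 0 — holds  (d = 1)
x = 0: LHS = |0| = 0, RHS = 0 + 1 = 1; 0 ≠ 1 — holds  (d = -1)
Away from these crossings d keeps a constant sign, and checking every integer in [-1000, 1000] confirms d ≠ 0 throughout. Hence the two sides are never equal, so the relation holds for every integer in [-1000, 1000].

No counterexample exists.

Answer: True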